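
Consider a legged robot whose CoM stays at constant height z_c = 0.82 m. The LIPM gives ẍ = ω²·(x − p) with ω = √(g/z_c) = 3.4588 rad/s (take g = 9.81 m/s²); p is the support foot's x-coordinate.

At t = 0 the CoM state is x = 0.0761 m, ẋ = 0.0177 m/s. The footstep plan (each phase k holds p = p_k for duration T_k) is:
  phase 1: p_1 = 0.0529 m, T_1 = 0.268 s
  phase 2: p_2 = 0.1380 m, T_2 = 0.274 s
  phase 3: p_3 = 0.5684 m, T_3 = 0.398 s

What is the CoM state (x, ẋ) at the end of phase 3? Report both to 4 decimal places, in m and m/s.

phase 1: p=0.0529, T=0.268, ωT=0.926958, cosh=1.461284, sinh=1.065528; start (x,ẋ)=(0.076100, 0.017700) → end (x,ẋ)=(0.092254, 0.111367)
phase 2: p=0.1380, T=0.274, ωT=0.947711, cosh=1.483713, sinh=1.096086; start (x,ẋ)=(0.092254, 0.111367) → end (x,ẋ)=(0.105419, -0.008191)
phase 3: p=0.5684, T=0.398, ωT=1.376602, cosh=2.106927, sinh=1.854492; start (x,ẋ)=(0.105419, -0.008191) → end (x,ẋ)=(-0.411459, -2.986966)

x = -0.4115, ẋ = -2.9870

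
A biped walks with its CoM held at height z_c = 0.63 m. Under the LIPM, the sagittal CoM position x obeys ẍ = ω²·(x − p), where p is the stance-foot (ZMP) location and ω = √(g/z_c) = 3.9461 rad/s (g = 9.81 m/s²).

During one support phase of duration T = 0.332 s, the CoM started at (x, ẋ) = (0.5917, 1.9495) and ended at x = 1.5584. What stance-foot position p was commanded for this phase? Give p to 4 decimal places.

p = 0.4725

ωT = 3.9461·0.332 = 1.310105; cosh(ωT) = 1.988178, sinh(ωT) = 1.718386
x(T) = p + (x₀−p)·cosh(ωT) + (ẋ₀/ω)·sinh(ωT) ⇒ p·(1 − cosh) = x(T) − x₀·cosh − (ẋ₀/ω)·sinh
numerator   = 1.5584 − (0.5917)·1.988178 − (1.9495/3.9461)·1.718386 = -0.466943
denominator = 1 − 1.988178 = -0.988178
p = -0.466943 / -0.988178 = 0.4725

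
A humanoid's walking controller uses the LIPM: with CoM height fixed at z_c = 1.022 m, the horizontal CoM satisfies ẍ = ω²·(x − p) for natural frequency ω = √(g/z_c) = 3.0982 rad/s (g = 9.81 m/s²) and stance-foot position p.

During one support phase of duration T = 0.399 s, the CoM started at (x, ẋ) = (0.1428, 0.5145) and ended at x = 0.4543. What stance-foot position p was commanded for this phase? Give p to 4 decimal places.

ωT = 3.0982·0.399 = 1.236182; cosh(ωT) = 1.866468, sinh(ωT) = 1.575977
x(T) = p + (x₀−p)·cosh(ωT) + (ẋ₀/ω)·sinh(ωT) ⇒ p·(1 − cosh) = x(T) − x₀·cosh − (ẋ₀/ω)·sinh
numerator   = 0.4543 − (0.1428)·1.866468 − (0.5145/3.0982)·1.575977 = -0.073945
denominator = 1 − 1.866468 = -0.866468
p = -0.073945 / -0.866468 = 0.0853

p = 0.0853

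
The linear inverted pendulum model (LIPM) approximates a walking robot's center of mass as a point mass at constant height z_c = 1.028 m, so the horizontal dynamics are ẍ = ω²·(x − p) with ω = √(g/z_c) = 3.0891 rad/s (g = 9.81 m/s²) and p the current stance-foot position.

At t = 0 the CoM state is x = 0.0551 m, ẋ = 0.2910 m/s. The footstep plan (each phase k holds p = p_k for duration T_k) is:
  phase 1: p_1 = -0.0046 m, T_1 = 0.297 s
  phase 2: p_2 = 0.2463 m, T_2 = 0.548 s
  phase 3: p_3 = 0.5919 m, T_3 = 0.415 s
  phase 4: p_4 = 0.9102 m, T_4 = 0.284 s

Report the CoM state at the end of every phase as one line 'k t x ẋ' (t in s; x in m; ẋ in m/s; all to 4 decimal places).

phase 1: p=-0.0046, T=0.297, ωT=0.917463, cosh=1.451232, sinh=1.051700; start (x,ẋ)=(0.055100, 0.291000) → end (x,ẋ)=(0.181111, 0.616262)
phase 2: p=0.2463, T=0.548, ωT=1.692827, cosh=2.809410, sinh=2.625412; start (x,ẋ)=(0.181111, 0.616262) → end (x,ẋ)=(0.586916, 1.202640)
phase 3: p=0.5919, T=0.415, ωT=1.281977, cosh=1.940622, sinh=1.663134; start (x,ẋ)=(0.586916, 1.202640) → end (x,ẋ)=(1.229714, 2.308262)
phase 4: p=0.9102, T=0.284, ωT=0.877304, cosh=1.410156, sinh=0.994254; start (x,ẋ)=(1.229714, 2.308262) → end (x,ẋ)=(2.103698, 4.236348)

1 0.2970 0.1811 0.6163
2 0.8450 0.5869 1.2026
3 1.2600 1.2297 2.3083
4 1.5440 2.1037 4.2363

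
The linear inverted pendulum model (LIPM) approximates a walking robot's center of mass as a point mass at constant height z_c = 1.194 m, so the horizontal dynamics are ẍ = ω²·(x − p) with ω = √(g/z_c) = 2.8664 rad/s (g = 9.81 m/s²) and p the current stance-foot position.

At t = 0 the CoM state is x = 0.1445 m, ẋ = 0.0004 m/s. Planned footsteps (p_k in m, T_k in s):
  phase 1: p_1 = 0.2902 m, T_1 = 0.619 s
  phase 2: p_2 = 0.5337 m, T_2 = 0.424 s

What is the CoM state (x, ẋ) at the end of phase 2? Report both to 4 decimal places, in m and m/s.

phase 1: p=0.2902, T=0.619, ωT=1.774302, cosh=3.032882, sinh=2.863280; start (x,ẋ)=(0.144500, 0.000400) → end (x,ẋ)=(-0.151291, -1.194591)
phase 2: p=0.5337, T=0.424, ωT=1.215354, cosh=1.834046, sinh=1.537440; start (x,ẋ)=(-0.151291, -1.194591) → end (x,ẋ)=(-1.363344, -5.209636)

x = -1.3633, ẋ = -5.2096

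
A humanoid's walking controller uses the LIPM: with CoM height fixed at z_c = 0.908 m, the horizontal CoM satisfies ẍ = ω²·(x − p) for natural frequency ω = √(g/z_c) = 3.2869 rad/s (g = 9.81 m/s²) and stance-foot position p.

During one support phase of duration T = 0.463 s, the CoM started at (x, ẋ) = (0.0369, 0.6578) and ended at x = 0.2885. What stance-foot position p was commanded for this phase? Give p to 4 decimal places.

ωT = 3.2869·0.463 = 1.521835; cosh(ωT) = 2.399466, sinh(ωT) = 2.181155
x(T) = p + (x₀−p)·cosh(ωT) + (ẋ₀/ω)·sinh(ωT) ⇒ p·(1 − cosh) = x(T) − x₀·cosh − (ẋ₀/ω)·sinh
numerator   = 0.2885 − (0.0369)·2.399466 − (0.6578/3.2869)·2.181155 = -0.236550
denominator = 1 − 2.399466 = -1.399466
p = -0.236550 / -1.399466 = 0.1690

p = 0.1690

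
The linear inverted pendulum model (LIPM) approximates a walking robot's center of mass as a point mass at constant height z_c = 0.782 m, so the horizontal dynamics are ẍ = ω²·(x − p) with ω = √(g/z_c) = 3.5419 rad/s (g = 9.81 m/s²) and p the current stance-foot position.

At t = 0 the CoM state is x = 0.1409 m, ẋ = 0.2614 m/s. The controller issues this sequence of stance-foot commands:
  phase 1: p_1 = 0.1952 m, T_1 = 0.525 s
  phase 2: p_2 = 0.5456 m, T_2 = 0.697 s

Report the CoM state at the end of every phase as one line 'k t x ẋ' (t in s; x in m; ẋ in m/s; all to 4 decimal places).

phase 1: p=0.1952, T=0.525, ωT=1.859498, cosh=3.288130, sinh=3.132379; start (x,ẋ)=(0.140900, 0.261400) → end (x,ẋ)=(0.247831, 0.257082)
phase 2: p=0.5456, T=0.697, ωT=2.468704, cosh=5.945916, sinh=5.861222; start (x,ẋ)=(0.247831, 0.257082) → end (x,ẋ)=(-0.799484, -4.653056)

1 0.5250 0.2478 0.2571
2 1.2220 -0.7995 -4.6531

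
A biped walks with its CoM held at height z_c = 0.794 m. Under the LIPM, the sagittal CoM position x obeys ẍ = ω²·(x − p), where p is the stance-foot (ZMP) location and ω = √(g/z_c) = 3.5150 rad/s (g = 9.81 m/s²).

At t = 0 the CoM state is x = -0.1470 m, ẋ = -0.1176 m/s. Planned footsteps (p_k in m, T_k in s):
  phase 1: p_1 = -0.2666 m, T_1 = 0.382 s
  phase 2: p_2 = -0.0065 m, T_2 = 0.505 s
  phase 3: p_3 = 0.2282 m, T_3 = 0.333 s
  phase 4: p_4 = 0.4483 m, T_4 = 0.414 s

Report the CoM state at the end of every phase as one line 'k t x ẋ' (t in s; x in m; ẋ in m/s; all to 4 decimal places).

1 0.3820 -0.0817 0.5095
2 0.8870 0.1807 0.7893
3 1.2200 0.4714 1.1515
4 1.6340 1.1643 2.7664

phase 1: p=-0.2666, T=0.382, ωT=1.342730, cosh=2.045308, sinh=1.784176; start (x,ẋ)=(-0.147000, -0.117600) → end (x,ẋ)=(-0.081674, 0.509529)
phase 2: p=-0.0065, T=0.505, ωT=1.775075, cosh=3.035097, sinh=2.865626; start (x,ẋ)=(-0.081674, 0.509529) → end (x,ẋ)=(0.180737, 0.789269)
phase 3: p=0.2282, T=0.333, ωT=1.170495, cosh=1.766901, sinh=1.456687; start (x,ẋ)=(0.180737, 0.789269) → end (x,ẋ)=(0.471427, 1.151538)
phase 4: p=0.4483, T=0.414, ωT=1.455210, cosh=2.259367, sinh=2.026016; start (x,ẋ)=(0.471427, 1.151538) → end (x,ẋ)=(1.164289, 2.766443)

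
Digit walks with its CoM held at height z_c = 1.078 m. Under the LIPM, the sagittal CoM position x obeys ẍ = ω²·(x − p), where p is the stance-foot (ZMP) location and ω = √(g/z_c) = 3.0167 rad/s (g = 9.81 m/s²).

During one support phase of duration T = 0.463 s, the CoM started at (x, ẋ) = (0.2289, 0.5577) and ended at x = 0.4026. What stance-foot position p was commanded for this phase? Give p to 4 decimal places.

p = 0.3836

ωT = 3.0167·0.463 = 1.396732; cosh(ωT) = 2.144687, sinh(ωT) = 1.897283
x(T) = p + (x₀−p)·cosh(ωT) + (ẋ₀/ω)·sinh(ωT) ⇒ p·(1 − cosh) = x(T) − x₀·cosh − (ẋ₀/ω)·sinh
numerator   = 0.4026 − (0.2289)·2.144687 − (0.5577/3.0167)·1.897283 = -0.439071
denominator = 1 − 2.144687 = -1.144687
p = -0.439071 / -1.144687 = 0.3836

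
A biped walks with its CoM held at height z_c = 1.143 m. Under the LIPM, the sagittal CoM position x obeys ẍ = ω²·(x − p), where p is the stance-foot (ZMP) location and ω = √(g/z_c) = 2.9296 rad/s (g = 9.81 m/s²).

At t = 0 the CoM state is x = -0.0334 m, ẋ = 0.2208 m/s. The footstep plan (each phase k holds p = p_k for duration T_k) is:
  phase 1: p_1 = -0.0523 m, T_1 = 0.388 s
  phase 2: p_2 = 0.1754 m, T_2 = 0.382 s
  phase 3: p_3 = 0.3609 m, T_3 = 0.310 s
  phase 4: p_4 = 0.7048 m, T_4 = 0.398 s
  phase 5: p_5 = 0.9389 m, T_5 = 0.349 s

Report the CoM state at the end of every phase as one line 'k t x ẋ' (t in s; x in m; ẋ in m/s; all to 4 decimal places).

phase 1: p=-0.0523, T=0.388, ωT=1.136685, cosh=1.718650, sinh=1.397769; start (x,ẋ)=(-0.033400, 0.220800) → end (x,ẋ)=(0.085530, 0.456872)
phase 2: p=0.1754, T=0.382, ωT=1.119107, cosh=1.694345, sinh=1.367774; start (x,ẋ)=(0.085530, 0.456872) → end (x,ẋ)=(0.236435, 0.413988)
phase 3: p=0.3609, T=0.310, ωT=0.908176, cosh=1.441527, sinh=1.038268; start (x,ẋ)=(0.236435, 0.413988) → end (x,ẋ)=(0.328200, 0.218188)
phase 4: p=0.7048, T=0.398, ωT=1.165981, cosh=1.760343, sinh=1.448726; start (x,ẋ)=(0.328200, 0.218188) → end (x,ẋ)=(0.149751, -1.214276)
phase 5: p=0.9389, T=0.349, ωT=1.022430, cosh=1.569831, sinh=1.210112; start (x,ẋ)=(0.149751, -1.214276) → end (x,ẋ)=(-0.801504, -4.703853)

1 0.3880 0.0855 0.4569
2 0.7700 0.2364 0.4140
3 1.0800 0.3282 0.2182
4 1.4780 0.1498 -1.2143
5 1.8270 -0.8015 -4.7039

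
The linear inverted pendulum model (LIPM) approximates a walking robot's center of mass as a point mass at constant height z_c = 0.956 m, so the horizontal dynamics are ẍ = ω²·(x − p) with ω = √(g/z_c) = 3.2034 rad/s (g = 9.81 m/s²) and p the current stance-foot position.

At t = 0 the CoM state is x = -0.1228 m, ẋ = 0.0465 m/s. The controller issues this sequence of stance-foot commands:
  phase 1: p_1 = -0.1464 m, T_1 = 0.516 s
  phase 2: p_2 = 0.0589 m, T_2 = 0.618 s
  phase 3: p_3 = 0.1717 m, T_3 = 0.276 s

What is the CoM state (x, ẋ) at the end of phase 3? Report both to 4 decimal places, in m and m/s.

x = -0.0487, ẋ = -0.5195

phase 1: p=-0.1464, T=0.516, ωT=1.652954, cosh=2.706935, sinh=2.515451; start (x,ẋ)=(-0.122800, 0.046500) → end (x,ẋ)=(-0.046002, 0.316041)
phase 2: p=0.0589, T=0.618, ωT=1.979701, cosh=3.689345, sinh=3.551234; start (x,ẋ)=(-0.046002, 0.316041) → end (x,ẋ)=(0.022236, -0.027388)
phase 3: p=0.1717, T=0.276, ωT=0.884138, cosh=1.416984, sinh=1.003914; start (x,ẋ)=(0.022236, -0.027388) → end (x,ẋ)=(-0.048671, -0.519474)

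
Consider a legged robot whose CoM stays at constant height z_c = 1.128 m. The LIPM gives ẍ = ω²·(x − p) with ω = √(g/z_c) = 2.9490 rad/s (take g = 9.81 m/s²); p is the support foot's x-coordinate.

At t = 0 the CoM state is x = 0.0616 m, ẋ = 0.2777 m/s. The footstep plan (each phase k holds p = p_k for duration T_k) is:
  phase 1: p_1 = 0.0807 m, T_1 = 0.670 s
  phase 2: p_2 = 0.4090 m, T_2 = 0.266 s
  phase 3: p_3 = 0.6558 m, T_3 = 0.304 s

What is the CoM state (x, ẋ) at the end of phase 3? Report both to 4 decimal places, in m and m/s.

phase 1: p=0.0807, T=0.670, ωT=1.975830, cosh=3.675625, sinh=3.536979; start (x,ẋ)=(0.061600, 0.277700) → end (x,ẋ)=(0.343564, 0.821498)
phase 2: p=0.4090, T=0.266, ωT=0.784434, cosh=1.323772, sinh=0.867394; start (x,ẋ)=(0.343564, 0.821498) → end (x,ẋ)=(0.564006, 0.920094)
phase 3: p=0.6558, T=0.304, ωT=0.896496, cosh=1.429498, sinh=1.021501; start (x,ẋ)=(0.564006, 0.920094) → end (x,ẋ)=(0.843291, 1.038752)

x = 0.8433, ẋ = 1.0388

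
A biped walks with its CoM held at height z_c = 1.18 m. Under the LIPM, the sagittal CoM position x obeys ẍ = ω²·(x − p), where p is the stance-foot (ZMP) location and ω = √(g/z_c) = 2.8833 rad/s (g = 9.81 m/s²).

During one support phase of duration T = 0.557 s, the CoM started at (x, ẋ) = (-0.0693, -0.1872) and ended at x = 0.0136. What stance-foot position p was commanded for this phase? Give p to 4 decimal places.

p = -0.2189

ωT = 2.8833·0.557 = 1.605998; cosh(ωT) = 2.591760, sinh(ωT) = 2.391071
x(T) = p + (x₀−p)·cosh(ωT) + (ẋ₀/ω)·sinh(ωT) ⇒ p·(1 − cosh) = x(T) − x₀·cosh − (ẋ₀/ω)·sinh
numerator   = 0.0136 − (-0.0693)·2.591760 − (-0.1872/2.8833)·2.391071 = 0.348451
denominator = 1 − 2.591760 = -1.591760
p = 0.348451 / -1.591760 = -0.2189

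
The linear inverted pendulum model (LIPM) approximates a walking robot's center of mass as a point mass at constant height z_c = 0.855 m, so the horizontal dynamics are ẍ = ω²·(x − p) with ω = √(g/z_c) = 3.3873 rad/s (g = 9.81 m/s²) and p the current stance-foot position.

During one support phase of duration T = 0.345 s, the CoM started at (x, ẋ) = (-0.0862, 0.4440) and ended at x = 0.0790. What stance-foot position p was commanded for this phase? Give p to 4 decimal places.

p = -0.0531

ωT = 3.3873·0.345 = 1.168619; cosh(ωT) = 1.764170, sinh(ωT) = 1.453374
x(T) = p + (x₀−p)·cosh(ωT) + (ẋ₀/ω)·sinh(ωT) ⇒ p·(1 − cosh) = x(T) − x₀·cosh − (ẋ₀/ω)·sinh
numerator   = 0.0790 − (-0.0862)·1.764170 − (0.4440/3.3873)·1.453374 = 0.040566
denominator = 1 − 1.764170 = -0.764170
p = 0.040566 / -0.764170 = -0.0531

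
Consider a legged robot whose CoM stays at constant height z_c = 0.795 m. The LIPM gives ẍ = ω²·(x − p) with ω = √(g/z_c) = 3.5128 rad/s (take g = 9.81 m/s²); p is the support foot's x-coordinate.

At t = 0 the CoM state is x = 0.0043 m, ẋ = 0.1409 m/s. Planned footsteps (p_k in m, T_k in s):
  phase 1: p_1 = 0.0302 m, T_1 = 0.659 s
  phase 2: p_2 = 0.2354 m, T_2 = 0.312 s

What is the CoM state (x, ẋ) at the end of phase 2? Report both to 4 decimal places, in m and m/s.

x = 0.1083, ẋ = -0.1980

phase 1: p=0.0302, T=0.659, ωT=2.314935, cosh=5.111520, sinh=5.012747; start (x,ẋ)=(0.004300, 0.140900) → end (x,ẋ)=(0.098875, 0.264146)
phase 2: p=0.2354, T=0.312, ωT=1.095994, cosh=1.663181, sinh=1.328973; start (x,ẋ)=(0.098875, 0.264146) → end (x,ẋ)=(0.108267, -0.198033)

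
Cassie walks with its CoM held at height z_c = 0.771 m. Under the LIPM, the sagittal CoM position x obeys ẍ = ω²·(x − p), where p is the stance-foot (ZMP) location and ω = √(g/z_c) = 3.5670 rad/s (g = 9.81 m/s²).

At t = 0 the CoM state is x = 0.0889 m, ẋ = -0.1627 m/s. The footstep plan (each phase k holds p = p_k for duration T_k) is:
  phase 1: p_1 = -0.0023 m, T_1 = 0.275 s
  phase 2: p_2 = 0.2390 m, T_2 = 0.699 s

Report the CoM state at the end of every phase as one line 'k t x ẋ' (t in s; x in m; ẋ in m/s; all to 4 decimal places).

phase 1: p=-0.0023, T=0.275, ωT=0.980925, cosh=1.520943, sinh=1.145979; start (x,ẋ)=(0.088900, -0.162700) → end (x,ẋ)=(0.084139, 0.125341)
phase 2: p=0.2390, T=0.699, ωT=2.493333, cosh=6.092089, sinh=6.009455; start (x,ẋ)=(0.084139, 0.125341) → end (x,ẋ)=(-0.493260, -2.555967)

1 0.2750 0.0841 0.1253
2 0.9740 -0.4933 -2.5560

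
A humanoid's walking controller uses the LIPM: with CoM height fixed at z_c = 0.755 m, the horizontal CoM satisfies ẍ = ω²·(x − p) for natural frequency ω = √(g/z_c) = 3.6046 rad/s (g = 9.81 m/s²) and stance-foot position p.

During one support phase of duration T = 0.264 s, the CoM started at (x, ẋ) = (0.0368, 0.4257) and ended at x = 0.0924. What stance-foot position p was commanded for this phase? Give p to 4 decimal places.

p = 0.1895

ωT = 3.6046·0.264 = 0.951614; cosh(ωT) = 1.488002, sinh(ωT) = 1.101885
x(T) = p + (x₀−p)·cosh(ωT) + (ẋ₀/ω)·sinh(ωT) ⇒ p·(1 − cosh) = x(T) − x₀·cosh − (ẋ₀/ω)·sinh
numerator   = 0.0924 − (0.0368)·1.488002 − (0.4257/3.6046)·1.101885 = -0.092490
denominator = 1 − 1.488002 = -0.488002
p = -0.092490 / -0.488002 = 0.1895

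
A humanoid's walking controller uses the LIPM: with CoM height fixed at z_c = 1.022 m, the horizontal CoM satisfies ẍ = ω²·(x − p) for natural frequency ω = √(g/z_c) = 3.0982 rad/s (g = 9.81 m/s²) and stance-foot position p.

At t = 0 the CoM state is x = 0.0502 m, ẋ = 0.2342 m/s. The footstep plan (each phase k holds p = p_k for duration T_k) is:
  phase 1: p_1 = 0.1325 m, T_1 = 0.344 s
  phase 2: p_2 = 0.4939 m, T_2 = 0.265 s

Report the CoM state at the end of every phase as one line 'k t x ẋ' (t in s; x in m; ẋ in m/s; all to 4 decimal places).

phase 1: p=0.1325, T=0.344, ωT=1.065781, cosh=1.623782, sinh=1.279323; start (x,ẋ)=(0.050200, 0.234200) → end (x,ẋ)=(0.095570, 0.054086)
phase 2: p=0.4939, T=0.265, ωT=0.821023, cosh=1.356403, sinh=0.916421; start (x,ẋ)=(0.095570, 0.054086) → end (x,ẋ)=(-0.030398, -1.057600)

1 0.3440 0.0956 0.0541
2 0.6090 -0.0304 -1.0576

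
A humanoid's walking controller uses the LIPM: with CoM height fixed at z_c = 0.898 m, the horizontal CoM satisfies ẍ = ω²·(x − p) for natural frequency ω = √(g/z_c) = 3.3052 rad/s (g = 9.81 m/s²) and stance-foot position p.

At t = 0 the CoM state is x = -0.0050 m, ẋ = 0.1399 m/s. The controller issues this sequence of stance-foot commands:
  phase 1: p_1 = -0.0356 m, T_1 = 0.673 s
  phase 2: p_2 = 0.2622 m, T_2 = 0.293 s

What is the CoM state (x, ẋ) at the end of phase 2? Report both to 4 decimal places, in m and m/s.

phase 1: p=-0.0356, T=0.673, ωT=2.224400, cosh=4.678031, sinh=4.569898; start (x,ẋ)=(-0.005000, 0.139900) → end (x,ẋ)=(0.300979, 1.116652)
phase 2: p=0.2622, T=0.293, ωT=0.968424, cosh=1.506735, sinh=1.127054; start (x,ẋ)=(0.300979, 1.116652) → end (x,ẋ)=(0.701401, 1.826956)

x = 0.7014, ẋ = 1.8270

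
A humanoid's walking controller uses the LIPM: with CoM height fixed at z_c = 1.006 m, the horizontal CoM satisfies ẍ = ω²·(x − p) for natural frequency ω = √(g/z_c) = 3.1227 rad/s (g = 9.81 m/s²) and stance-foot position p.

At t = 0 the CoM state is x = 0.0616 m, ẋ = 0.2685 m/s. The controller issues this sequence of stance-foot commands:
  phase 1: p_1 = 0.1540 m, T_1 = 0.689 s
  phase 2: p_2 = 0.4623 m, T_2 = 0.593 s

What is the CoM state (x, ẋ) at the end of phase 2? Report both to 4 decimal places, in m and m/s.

x = -0.7214, ẋ = -3.5350

phase 1: p=0.1540, T=0.689, ωT=2.151540, cosh=4.357198, sinh=4.240893; start (x,ẋ)=(0.061600, 0.268500) → end (x,ẋ)=(0.116041, -0.053749)
phase 2: p=0.4623, T=0.593, ωT=1.851761, cosh=3.263995, sinh=3.107035; start (x,ẋ)=(0.116041, -0.053749) → end (x,ẋ)=(-0.721368, -3.534960)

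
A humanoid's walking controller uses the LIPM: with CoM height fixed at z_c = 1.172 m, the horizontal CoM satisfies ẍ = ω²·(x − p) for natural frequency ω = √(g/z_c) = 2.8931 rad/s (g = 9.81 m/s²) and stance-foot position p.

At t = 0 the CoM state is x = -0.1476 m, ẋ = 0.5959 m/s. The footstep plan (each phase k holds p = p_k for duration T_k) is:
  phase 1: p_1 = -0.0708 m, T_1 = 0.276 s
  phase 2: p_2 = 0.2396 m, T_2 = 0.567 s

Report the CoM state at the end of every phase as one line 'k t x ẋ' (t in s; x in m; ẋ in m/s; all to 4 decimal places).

phase 1: p=-0.0708, T=0.276, ωT=0.798496, cosh=1.336100, sinh=0.886095; start (x,ẋ)=(-0.147600, 0.595900) → end (x,ẋ)=(0.009099, 0.599301)
phase 2: p=0.2396, T=0.567, ωT=1.640388, cosh=2.675537, sinh=2.481632; start (x,ẋ)=(0.009099, 0.599301) → end (x,ẋ)=(0.136952, -0.051456)

1 0.2760 0.0091 0.5993
2 0.8430 0.1370 -0.0515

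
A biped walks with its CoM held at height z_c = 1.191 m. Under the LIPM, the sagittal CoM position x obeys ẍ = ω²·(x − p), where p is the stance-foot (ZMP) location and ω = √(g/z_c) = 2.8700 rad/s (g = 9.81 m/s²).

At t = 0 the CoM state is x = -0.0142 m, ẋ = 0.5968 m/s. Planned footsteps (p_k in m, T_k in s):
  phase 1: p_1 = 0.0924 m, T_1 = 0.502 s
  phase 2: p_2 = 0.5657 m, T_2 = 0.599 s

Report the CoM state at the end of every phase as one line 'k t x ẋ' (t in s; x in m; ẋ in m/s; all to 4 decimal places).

phase 1: p=0.0924, T=0.502, ωT=1.440740, cosh=2.230286, sinh=1.993534; start (x,ẋ)=(-0.014200, 0.596800) → end (x,ẋ)=(0.269195, 0.721129)
phase 2: p=0.5657, T=0.599, ωT=1.719130, cosh=2.879447, sinh=2.700225; start (x,ẋ)=(0.269195, 0.721129) → end (x,ẋ)=(0.390401, -0.221353)

1 0.5020 0.2692 0.7211
2 1.1010 0.3904 -0.2214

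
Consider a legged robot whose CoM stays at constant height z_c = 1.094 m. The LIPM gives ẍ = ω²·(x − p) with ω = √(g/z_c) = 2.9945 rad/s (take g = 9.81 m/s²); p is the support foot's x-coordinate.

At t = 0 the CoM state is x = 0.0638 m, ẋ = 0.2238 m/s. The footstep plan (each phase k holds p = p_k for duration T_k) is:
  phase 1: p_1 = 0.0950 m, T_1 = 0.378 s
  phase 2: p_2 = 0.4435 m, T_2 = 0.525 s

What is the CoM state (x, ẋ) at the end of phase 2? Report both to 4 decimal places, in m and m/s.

x = -0.1103, ẋ = -1.4206

phase 1: p=0.0950, T=0.378, ωT=1.131921, cosh=1.712011, sinh=1.389598; start (x,ẋ)=(0.063800, 0.223800) → end (x,ẋ)=(0.145440, 0.253320)
phase 2: p=0.4435, T=0.525, ωT=1.572113, cosh=2.512210, sinh=2.304603; start (x,ẋ)=(0.145440, 0.253320) → end (x,ẋ)=(-0.110332, -1.420561)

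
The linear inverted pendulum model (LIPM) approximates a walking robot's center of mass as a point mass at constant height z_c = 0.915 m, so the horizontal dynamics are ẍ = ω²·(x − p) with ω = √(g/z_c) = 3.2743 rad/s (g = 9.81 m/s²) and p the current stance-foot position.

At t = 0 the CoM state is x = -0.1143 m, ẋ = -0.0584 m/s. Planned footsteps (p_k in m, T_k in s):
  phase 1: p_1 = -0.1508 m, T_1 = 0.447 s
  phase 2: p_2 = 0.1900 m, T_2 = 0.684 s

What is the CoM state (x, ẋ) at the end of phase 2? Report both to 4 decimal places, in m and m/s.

phase 1: p=-0.1508, T=0.447, ωT=1.463612, cosh=2.276470, sinh=2.045071; start (x,ẋ)=(-0.114300, -0.058400) → end (x,ẋ)=(-0.104184, 0.111465)
phase 2: p=0.1900, T=0.684, ωT=2.239621, cosh=4.748136, sinh=4.641637; start (x,ẋ)=(-0.104184, 0.111465) → end (x,ẋ)=(-1.048816, -3.941800)

x = -1.0488, ẋ = -3.9418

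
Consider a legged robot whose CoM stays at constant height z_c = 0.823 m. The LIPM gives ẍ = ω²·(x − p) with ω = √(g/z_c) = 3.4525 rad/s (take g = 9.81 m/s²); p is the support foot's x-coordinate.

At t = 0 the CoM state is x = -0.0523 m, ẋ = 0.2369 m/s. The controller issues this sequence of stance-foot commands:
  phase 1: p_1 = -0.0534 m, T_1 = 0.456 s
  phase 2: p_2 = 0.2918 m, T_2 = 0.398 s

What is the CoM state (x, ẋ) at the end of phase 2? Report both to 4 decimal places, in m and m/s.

x = 0.2293, ẋ = 0.0980

phase 1: p=-0.0534, T=0.456, ωT=1.574340, cosh=2.517349, sinh=2.310205; start (x,ẋ)=(-0.052300, 0.236900) → end (x,ẋ)=(0.107888, 0.605134)
phase 2: p=0.2918, T=0.398, ωT=1.374095, cosh=2.102284, sinh=1.849215; start (x,ẋ)=(0.107888, 0.605134) → end (x,ẋ)=(0.229285, 0.097994)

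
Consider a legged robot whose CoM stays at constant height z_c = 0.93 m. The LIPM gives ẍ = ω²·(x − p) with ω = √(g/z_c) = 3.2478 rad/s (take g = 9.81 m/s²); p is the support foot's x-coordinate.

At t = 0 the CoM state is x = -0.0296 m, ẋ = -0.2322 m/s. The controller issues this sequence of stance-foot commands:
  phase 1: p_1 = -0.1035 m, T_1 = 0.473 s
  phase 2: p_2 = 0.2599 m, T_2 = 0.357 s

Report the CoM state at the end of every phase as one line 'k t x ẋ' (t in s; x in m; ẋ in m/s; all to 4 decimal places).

1 0.4730 -0.0823 -0.0327
2 0.8300 -0.3537 -1.6544

phase 1: p=-0.1035, T=0.473, ωT=1.536209, cosh=2.431069, sinh=2.215873; start (x,ẋ)=(-0.029600, -0.232200) → end (x,ẋ)=(-0.082267, -0.032657)
phase 2: p=0.2599, T=0.357, ωT=1.159465, cosh=1.750940, sinh=1.437286; start (x,ẋ)=(-0.082267, -0.032657) → end (x,ẋ)=(-0.353666, -1.654421)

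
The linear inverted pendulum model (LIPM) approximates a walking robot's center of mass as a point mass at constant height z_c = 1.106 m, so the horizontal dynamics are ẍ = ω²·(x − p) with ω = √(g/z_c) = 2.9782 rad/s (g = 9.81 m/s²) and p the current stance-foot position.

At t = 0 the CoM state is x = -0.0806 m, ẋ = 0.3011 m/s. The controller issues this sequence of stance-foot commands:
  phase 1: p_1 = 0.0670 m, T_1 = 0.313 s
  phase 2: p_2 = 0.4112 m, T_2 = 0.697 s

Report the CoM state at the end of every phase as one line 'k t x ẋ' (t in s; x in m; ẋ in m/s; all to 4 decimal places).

1 0.3130 -0.0410 -0.0301
2 1.0100 -1.4591 -5.4048

phase 1: p=0.0670, T=0.313, ωT=0.932177, cosh=1.466864, sinh=1.073168; start (x,ẋ)=(-0.080600, 0.301100) → end (x,ẋ)=(-0.041010, -0.030073)
phase 2: p=0.4112, T=0.697, ωT=2.075805, cosh=4.048210, sinh=3.922754; start (x,ẋ)=(-0.041010, -0.030073) → end (x,ẋ)=(-1.459053, -5.404801)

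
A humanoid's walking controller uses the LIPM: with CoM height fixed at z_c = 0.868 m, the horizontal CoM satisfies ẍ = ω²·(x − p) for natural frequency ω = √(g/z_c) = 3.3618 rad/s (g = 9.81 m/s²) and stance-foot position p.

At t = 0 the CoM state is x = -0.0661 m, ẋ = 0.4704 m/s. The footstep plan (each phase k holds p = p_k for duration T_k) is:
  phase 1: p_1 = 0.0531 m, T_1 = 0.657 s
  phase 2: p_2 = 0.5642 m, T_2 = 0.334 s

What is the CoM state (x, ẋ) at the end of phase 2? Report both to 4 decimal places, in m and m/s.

x = -0.0191, ẋ = -1.3707

phase 1: p=0.0531, T=0.657, ωT=2.208703, cosh=4.606870, sinh=4.497027; start (x,ẋ)=(-0.066100, 0.470400) → end (x,ẋ)=(0.133208, 0.364994)
phase 2: p=0.5642, T=0.334, ωT=1.122841, cosh=1.699464, sinh=1.374110; start (x,ẋ)=(0.133208, 0.364994) → end (x,ẋ)=(-0.019068, -1.370668)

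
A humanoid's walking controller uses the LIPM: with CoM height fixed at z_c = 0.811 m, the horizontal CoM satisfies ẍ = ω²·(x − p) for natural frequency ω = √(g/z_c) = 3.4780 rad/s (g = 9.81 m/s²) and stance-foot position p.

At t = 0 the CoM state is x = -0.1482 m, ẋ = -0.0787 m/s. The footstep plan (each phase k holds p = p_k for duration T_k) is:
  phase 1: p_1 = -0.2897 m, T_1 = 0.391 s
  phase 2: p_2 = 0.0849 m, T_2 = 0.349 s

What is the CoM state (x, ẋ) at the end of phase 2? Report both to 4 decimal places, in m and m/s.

x = 0.1845, ẋ = 0.6898

phase 1: p=-0.2897, T=0.391, ωT=1.359898, cosh=2.076241, sinh=1.819554; start (x,ẋ)=(-0.148200, -0.078700) → end (x,ẋ)=(-0.037085, 0.732070)
phase 2: p=0.0849, T=0.349, ωT=1.213822, cosh=1.831693, sinh=1.534633; start (x,ẋ)=(-0.037085, 0.732070) → end (x,ẋ)=(0.184480, 0.689840)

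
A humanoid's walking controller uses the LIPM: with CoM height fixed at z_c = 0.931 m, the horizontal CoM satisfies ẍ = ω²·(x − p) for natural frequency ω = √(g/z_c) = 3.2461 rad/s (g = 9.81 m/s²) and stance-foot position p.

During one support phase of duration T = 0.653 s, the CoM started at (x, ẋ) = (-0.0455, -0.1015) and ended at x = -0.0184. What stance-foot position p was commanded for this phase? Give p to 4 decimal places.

ωT = 3.2461·0.653 = 2.119703; cosh(ωT) = 4.224367, sinh(ωT) = 4.104299
x(T) = p + (x₀−p)·cosh(ωT) + (ẋ₀/ω)·sinh(ωT) ⇒ p·(1 − cosh) = x(T) − x₀·cosh − (ẋ₀/ω)·sinh
numerator   = -0.0184 − (-0.0455)·4.224367 − (-0.1015/3.2461)·4.104299 = 0.302143
denominator = 1 − 4.224367 = -3.224367
p = 0.302143 / -3.224367 = -0.0937

p = -0.0937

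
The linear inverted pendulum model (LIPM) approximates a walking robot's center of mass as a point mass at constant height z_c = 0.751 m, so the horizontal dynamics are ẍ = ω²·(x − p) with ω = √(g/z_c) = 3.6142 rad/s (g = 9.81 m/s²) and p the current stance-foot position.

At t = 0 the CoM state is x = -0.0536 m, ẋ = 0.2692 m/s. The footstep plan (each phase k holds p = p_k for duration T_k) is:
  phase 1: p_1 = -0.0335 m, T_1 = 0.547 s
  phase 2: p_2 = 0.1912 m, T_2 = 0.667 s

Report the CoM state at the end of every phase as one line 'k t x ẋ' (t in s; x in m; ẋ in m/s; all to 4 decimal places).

1 0.5470 0.1563 0.7333
2 1.2140 1.1164 3.4210

phase 1: p=-0.0335, T=0.547, ωT=1.976967, cosh=3.679650, sinh=3.541162; start (x,ẋ)=(-0.053600, 0.269200) → end (x,ẋ)=(0.156299, 0.733313)
phase 2: p=0.1912, T=0.667, ωT=2.410671, cosh=5.615597, sinh=5.525842; start (x,ẋ)=(0.156299, 0.733313) → end (x,ẋ)=(1.116390, 3.420960)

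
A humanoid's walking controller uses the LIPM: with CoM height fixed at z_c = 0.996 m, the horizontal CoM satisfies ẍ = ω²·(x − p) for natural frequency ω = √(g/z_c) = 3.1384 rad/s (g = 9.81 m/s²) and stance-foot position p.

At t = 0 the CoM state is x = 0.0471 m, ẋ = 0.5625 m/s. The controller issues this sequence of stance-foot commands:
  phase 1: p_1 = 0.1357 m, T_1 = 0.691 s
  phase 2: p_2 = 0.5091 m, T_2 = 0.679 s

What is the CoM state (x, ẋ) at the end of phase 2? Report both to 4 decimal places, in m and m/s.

phase 1: p=0.1357, T=0.691, ωT=2.168634, cosh=4.430333, sinh=4.315999; start (x,ẋ)=(0.047100, 0.562500) → end (x,ẋ)=(0.516735, 1.291946)
phase 2: p=0.5091, T=0.679, ωT=2.130974, cosh=4.270893, sinh=4.152171; start (x,ẋ)=(0.516735, 1.291946) → end (x,ẋ)=(2.250982, 5.617259)

x = 2.2510, ẋ = 5.6173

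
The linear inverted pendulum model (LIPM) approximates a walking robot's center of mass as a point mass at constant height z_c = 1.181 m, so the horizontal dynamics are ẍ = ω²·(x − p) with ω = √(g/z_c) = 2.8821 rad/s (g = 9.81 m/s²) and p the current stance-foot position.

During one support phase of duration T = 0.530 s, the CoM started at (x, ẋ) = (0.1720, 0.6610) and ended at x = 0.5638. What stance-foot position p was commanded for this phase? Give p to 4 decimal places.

ωT = 2.8821·0.530 = 1.527513; cosh(ωT) = 2.411890, sinh(ωT) = 2.194815
x(T) = p + (x₀−p)·cosh(ωT) + (ẋ₀/ω)·sinh(ωT) ⇒ p·(1 − cosh) = x(T) − x₀·cosh − (ẋ₀/ω)·sinh
numerator   = 0.5638 − (0.1720)·2.411890 − (0.6610/2.8821)·2.194815 = -0.354419
denominator = 1 − 2.411890 = -1.411890
p = -0.354419 / -1.411890 = 0.2510

p = 0.2510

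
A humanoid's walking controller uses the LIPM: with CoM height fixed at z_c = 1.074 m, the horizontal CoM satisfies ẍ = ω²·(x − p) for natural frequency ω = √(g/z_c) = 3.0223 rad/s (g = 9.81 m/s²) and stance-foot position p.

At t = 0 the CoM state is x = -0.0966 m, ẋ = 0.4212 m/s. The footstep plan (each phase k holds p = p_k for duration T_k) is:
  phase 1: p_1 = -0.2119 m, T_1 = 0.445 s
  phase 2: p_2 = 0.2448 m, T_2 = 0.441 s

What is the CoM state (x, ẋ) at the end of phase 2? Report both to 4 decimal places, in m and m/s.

phase 1: p=-0.2119, T=0.445, ωT=1.344923, cosh=2.049226, sinh=1.788667; start (x,ẋ)=(-0.096600, 0.421200) → end (x,ẋ)=(0.273652, 1.486433)
phase 2: p=0.2448, T=0.441, ωT=1.332834, cosh=2.027752, sinh=1.764023; start (x,ẋ)=(0.273652, 1.486433) → end (x,ẋ)=(1.170889, 3.167937)

x = 1.1709, ẋ = 3.1679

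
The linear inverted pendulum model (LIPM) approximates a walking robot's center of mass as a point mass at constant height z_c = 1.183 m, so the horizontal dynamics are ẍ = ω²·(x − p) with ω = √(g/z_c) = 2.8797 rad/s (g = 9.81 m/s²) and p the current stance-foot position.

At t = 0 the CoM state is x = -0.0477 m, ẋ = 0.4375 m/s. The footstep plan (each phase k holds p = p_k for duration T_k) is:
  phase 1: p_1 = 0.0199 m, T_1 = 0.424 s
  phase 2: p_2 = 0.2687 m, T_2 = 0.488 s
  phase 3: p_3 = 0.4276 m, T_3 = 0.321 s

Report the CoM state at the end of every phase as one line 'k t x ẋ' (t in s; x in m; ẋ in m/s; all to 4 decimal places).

phase 1: p=0.0199, T=0.424, ωT=1.220993, cosh=1.842745, sinh=1.547807; start (x,ẋ)=(-0.047700, 0.437500) → end (x,ẋ)=(0.130482, 0.504893)
phase 2: p=0.2687, T=0.488, ωT=1.405294, cosh=2.161009, sinh=1.915714; start (x,ẋ)=(0.130482, 0.504893) → end (x,ẋ)=(0.305888, 0.328573)
phase 3: p=0.4276, T=0.321, ωT=0.924384, cosh=1.458545, sinh=1.061769; start (x,ẋ)=(0.305888, 0.328573) → end (x,ẋ)=(0.371225, 0.107095)

1 0.4240 0.1305 0.5049
2 0.9120 0.3059 0.3286
3 1.2330 0.3712 0.1071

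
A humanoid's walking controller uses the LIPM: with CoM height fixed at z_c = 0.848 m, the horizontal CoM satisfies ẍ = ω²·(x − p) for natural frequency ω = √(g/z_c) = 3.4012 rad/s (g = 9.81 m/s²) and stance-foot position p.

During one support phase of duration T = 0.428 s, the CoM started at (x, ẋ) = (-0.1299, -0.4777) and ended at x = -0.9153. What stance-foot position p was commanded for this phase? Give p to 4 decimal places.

p = 0.2673

ωT = 3.4012·0.428 = 1.455714; cosh(ωT) = 2.260388, sinh(ωT) = 2.027154
x(T) = p + (x₀−p)·cosh(ωT) + (ẋ₀/ω)·sinh(ωT) ⇒ p·(1 − cosh) = x(T) − x₀·cosh − (ẋ₀/ω)·sinh
numerator   = -0.9153 − (-0.1299)·2.260388 − (-0.4777/3.4012)·2.027154 = -0.336961
denominator = 1 − 2.260388 = -1.260388
p = -0.336961 / -1.260388 = 0.2673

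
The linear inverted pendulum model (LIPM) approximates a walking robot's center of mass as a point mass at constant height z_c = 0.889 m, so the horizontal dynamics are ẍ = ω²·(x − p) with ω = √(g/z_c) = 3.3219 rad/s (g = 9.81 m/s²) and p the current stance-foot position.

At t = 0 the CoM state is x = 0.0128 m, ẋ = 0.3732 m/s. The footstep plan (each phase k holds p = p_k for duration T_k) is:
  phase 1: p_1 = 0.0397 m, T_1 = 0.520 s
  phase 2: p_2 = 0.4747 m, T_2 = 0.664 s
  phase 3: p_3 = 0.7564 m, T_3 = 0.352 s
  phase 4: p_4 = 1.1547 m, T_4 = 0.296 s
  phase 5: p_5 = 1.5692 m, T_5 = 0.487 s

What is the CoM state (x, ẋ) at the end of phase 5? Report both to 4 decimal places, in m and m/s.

phase 1: p=0.0397, T=0.520, ωT=1.727388, cosh=2.901844, sinh=2.724096; start (x,ẋ)=(0.012800, 0.373200) → end (x,ẋ)=(0.267680, 0.839545)
phase 2: p=0.4747, T=0.664, ωT=2.205742, cosh=4.593575, sinh=4.483406; start (x,ẋ)=(0.267680, 0.839545) → end (x,ẋ)=(0.656831, 0.773276)
phase 3: p=0.7564, T=0.352, ωT=1.169309, cosh=1.765174, sinh=1.454592; start (x,ẋ)=(0.656831, 0.773276) → end (x,ẋ)=(0.919245, 0.883847)
phase 4: p=1.1547, T=0.296, ωT=0.983282, cosh=1.523649, sinh=1.149568; start (x,ẋ)=(0.919245, 0.883847) → end (x,ẋ)=(1.101811, 0.447529)
phase 5: p=1.5692, T=0.487, ωT=1.617765, cosh=2.620076, sinh=2.421735; start (x,ẋ)=(1.101811, 0.447529) → end (x,ẋ)=(0.670863, -2.587474)

x = 0.6709, ẋ = -2.5875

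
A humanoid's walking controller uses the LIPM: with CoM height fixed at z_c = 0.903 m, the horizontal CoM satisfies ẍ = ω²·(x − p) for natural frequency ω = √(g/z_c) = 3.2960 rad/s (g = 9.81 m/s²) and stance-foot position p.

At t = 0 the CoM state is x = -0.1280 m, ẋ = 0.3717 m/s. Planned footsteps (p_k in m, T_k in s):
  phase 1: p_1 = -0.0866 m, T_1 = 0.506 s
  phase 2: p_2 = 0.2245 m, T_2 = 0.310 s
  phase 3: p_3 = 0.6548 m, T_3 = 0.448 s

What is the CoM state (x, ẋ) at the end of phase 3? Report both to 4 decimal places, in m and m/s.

phase 1: p=-0.0866, T=0.506, ωT=1.667776, cosh=2.744516, sinh=2.555850; start (x,ẋ)=(-0.128000, 0.371700) → end (x,ẋ)=(0.088008, 0.671380)
phase 2: p=0.2245, T=0.310, ωT=1.021760, cosh=1.569020, sinh=1.209060; start (x,ẋ)=(0.088008, 0.671380) → end (x,ẋ)=(0.256621, 0.509480)
phase 3: p=0.6548, T=0.448, ωT=1.476608, cosh=2.303241, sinh=2.074829; start (x,ẋ)=(0.256621, 0.509480) → end (x,ẋ)=(0.058415, -1.549546)

x = 0.0584, ẋ = -1.5495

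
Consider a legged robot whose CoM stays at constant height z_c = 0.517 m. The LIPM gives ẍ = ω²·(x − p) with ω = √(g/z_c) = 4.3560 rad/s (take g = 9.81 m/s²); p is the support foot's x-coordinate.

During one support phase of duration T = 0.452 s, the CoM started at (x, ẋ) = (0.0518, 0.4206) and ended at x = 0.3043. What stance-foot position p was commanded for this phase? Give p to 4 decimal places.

p = 0.0845

ωT = 4.3560·0.452 = 1.968912; cosh(ωT) = 3.651244, sinh(ωT) = 3.511635
x(T) = p + (x₀−p)·cosh(ωT) + (ẋ₀/ω)·sinh(ωT) ⇒ p·(1 − cosh) = x(T) − x₀·cosh − (ẋ₀/ω)·sinh
numerator   = 0.3043 − (0.0518)·3.651244 − (0.4206/4.3560)·3.511635 = -0.223906
denominator = 1 − 3.651244 = -2.651244
p = -0.223906 / -2.651244 = 0.0845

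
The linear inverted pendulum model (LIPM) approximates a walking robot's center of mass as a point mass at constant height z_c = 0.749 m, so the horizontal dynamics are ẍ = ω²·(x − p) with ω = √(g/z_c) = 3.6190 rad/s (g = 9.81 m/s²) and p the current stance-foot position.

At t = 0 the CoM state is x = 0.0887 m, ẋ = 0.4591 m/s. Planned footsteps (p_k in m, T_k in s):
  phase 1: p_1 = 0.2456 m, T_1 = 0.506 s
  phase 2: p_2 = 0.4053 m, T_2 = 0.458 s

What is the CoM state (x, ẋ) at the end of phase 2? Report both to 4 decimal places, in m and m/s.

phase 1: p=0.2456, T=0.506, ωT=1.831214, cosh=3.200839, sinh=3.040620; start (x,ẋ)=(0.088700, 0.459100) → end (x,ẋ)=(0.129116, -0.257023)
phase 2: p=0.4053, T=0.458, ωT=1.657502, cosh=2.718402, sinh=2.527787; start (x,ẋ)=(0.129116, -0.257023) → end (x,ẋ)=(-0.525004, -3.225240)

x = -0.5250, ẋ = -3.2252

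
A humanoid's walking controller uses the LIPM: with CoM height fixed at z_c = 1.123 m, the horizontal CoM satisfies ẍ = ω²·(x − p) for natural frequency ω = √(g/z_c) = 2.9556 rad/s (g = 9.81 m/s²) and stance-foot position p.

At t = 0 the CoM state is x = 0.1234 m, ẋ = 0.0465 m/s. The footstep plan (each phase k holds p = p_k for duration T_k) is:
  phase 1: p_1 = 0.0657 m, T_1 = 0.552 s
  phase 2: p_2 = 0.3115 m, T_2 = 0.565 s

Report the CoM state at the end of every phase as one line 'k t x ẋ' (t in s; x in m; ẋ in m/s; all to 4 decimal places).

phase 1: p=0.0657, T=0.552, ωT=1.631491, cosh=2.653564, sinh=2.457927; start (x,ẋ)=(0.123400, 0.046500) → end (x,ẋ)=(0.257481, 0.542561)
phase 2: p=0.3115, T=0.565, ωT=1.669914, cosh=2.749987, sinh=2.561724; start (x,ẋ)=(0.257481, 0.542561) → end (x,ẋ)=(0.633205, 1.083033)

1 0.5520 0.2575 0.5426
2 1.1170 0.6332 1.0830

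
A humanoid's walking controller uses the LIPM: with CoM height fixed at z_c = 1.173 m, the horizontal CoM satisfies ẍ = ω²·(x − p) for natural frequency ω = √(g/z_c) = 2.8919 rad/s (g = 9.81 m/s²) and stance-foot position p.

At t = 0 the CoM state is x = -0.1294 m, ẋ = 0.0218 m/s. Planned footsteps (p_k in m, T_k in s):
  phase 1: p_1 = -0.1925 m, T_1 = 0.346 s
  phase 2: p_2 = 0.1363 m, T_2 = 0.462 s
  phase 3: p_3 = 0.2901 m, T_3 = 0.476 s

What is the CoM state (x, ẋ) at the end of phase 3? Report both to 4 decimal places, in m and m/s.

phase 1: p=-0.1925, T=0.346, ωT=1.000597, cosh=1.543783, sinh=1.176123; start (x,ẋ)=(-0.129400, 0.021800) → end (x,ẋ)=(-0.086221, 0.248272)
phase 2: p=0.1363, T=0.462, ωT=1.336058, cosh=2.033449, sinh=1.770569; start (x,ẋ)=(-0.086221, 0.248272) → end (x,ẋ)=(-0.164181, -0.634529)
phase 3: p=0.2901, T=0.476, ωT=1.376544, cosh=2.106820, sinh=1.854370; start (x,ẋ)=(-0.164181, -0.634529) → end (x,ẋ)=(-1.073866, -3.772989)

x = -1.0739, ẋ = -3.7730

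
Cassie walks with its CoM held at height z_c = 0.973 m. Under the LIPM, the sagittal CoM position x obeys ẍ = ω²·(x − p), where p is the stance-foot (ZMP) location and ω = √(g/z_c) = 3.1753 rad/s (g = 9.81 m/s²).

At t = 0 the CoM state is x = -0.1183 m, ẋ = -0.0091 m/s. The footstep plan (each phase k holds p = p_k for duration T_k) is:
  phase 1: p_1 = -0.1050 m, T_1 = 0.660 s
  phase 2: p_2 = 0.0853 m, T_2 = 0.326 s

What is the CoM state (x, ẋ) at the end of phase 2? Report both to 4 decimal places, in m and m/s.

x = -0.4017, ẋ = -1.3302

phase 1: p=-0.1050, T=0.660, ωT=2.095698, cosh=4.127049, sinh=4.004065; start (x,ẋ)=(-0.118300, -0.009100) → end (x,ẋ)=(-0.171365, -0.206654)
phase 2: p=0.0853, T=0.326, ωT=1.035148, cosh=1.585348, sinh=1.230174; start (x,ẋ)=(-0.171365, -0.206654) → end (x,ẋ)=(-0.401665, -1.330195)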